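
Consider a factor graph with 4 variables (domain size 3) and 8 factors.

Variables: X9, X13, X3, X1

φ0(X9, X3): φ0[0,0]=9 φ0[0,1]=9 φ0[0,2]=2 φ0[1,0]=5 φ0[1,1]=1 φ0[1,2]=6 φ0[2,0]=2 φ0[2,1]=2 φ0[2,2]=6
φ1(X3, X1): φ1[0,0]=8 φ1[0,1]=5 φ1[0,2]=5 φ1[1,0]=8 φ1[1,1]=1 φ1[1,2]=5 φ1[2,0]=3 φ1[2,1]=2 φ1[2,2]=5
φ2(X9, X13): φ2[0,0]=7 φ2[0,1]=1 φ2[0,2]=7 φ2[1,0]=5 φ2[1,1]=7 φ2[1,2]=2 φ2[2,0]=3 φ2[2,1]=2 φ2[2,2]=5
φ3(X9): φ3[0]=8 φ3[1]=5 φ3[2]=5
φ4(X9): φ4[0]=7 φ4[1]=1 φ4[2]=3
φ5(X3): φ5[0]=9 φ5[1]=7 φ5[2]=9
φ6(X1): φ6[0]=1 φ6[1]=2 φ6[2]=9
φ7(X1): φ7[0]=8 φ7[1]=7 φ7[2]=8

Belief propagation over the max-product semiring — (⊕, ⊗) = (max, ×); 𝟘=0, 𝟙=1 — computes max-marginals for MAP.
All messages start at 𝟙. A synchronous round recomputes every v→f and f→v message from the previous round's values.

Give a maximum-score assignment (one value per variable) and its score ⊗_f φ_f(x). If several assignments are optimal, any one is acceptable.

init: all messages = 𝟙 over 3 values
r1 m[φ0→X9] = [9, 6, 6]
r1 m[φ0→X3] = [9, 9, 6]
r1 m[φ1→X3] = [8, 8, 5]
r1 m[φ1→X1] = [8, 5, 5]
r1 m[φ2→X9] = [7, 7, 5]
r1 m[φ2→X13] = [7, 7, 7]
r1 m[φ3→X9] = [8, 5, 5]
r1 m[φ4→X9] = [7, 1, 3]
r1 m[φ5→X3] = [9, 7, 9]
r1 m[φ6→X1] = [1, 2, 9]
r1 m[φ7→X1] = [8, 7, 8]
r1 m[X9→φ0] = [1, 1, 1]
r1 m[X9→φ2] = [1, 1, 1]
r1 m[X9→φ3] = [1, 1, 1]
r1 m[X9→φ4] = [1, 1, 1]
r1 m[X13→φ2] = [1, 1, 1]
r1 m[X3→φ0] = [1, 1, 1]
r1 m[X3→φ1] = [1, 1, 1]
r1 m[X3→φ5] = [1, 1, 1]
r1 m[X1→φ1] = [1, 1, 1]
r1 m[X1→φ6] = [1, 1, 1]
r1 m[X1→φ7] = [1, 1, 1]
r2 m[φ0→X9] = [9, 6, 6]
r2 m[φ0→X3] = [9, 9, 6]
r2 m[φ1→X3] = [8, 8, 5]
r2 m[φ1→X1] = [8, 5, 5]
r2 m[φ2→X9] = [7, 7, 5]
r2 m[φ2→X13] = [7, 7, 7]
r2 m[φ3→X9] = [8, 5, 5]
r2 m[φ4→X9] = [7, 1, 3]
r2 m[φ5→X3] = [9, 7, 9]
r2 m[φ6→X1] = [1, 2, 9]
r2 m[φ7→X1] = [8, 7, 8]
r2 m[X9→φ0] = [392, 35, 75]
r2 m[X9→φ2] = [504, 30, 90]
r2 m[X9→φ3] = [441, 42, 90]
r2 m[X9→φ4] = [504, 210, 150]
r2 m[X13→φ2] = [1, 1, 1]
r2 m[X3→φ0] = [72, 56, 45]
r2 m[X3→φ1] = [81, 63, 54]
r2 m[X3→φ5] = [72, 72, 30]
r2 m[X1→φ1] = [8, 14, 72]
r2 m[X1→φ6] = [64, 35, 40]
r2 m[X1→φ7] = [8, 10, 45]
r3 m[φ0→X9] = [648, 360, 270]
r3 m[φ0→X3] = [3528, 3528, 784]
r3 m[φ1→X3] = [360, 360, 360]
r3 m[φ1→X1] = [648, 405, 405]
r3 m[φ2→X9] = [7, 7, 5]
r3 m[φ2→X13] = [3528, 504, 3528]
r3 m[φ3→X9] = [8, 5, 5]
r3 m[φ4→X9] = [7, 1, 3]
r3 m[φ5→X3] = [9, 7, 9]
r3 m[φ6→X1] = [1, 2, 9]
r3 m[φ7→X1] = [8, 7, 8]
r3 m[X9→φ0] = [392, 35, 75]
r3 m[X9→φ2] = [504, 30, 90]
r3 m[X9→φ3] = [441, 42, 90]
r3 m[X9→φ4] = [504, 210, 150]
r3 m[X13→φ2] = [1, 1, 1]
r3 m[X3→φ0] = [72, 56, 45]
r3 m[X3→φ1] = [81, 63, 54]
r3 m[X3→φ5] = [72, 72, 30]
r3 m[X1→φ1] = [8, 14, 72]
r3 m[X1→φ6] = [64, 35, 40]
r3 m[X1→φ7] = [8, 10, 45]
r4 m[φ0→X9] = [648, 360, 270]
r4 m[φ0→X3] = [3528, 3528, 784]
r4 m[φ1→X3] = [360, 360, 360]
r4 m[φ1→X1] = [648, 405, 405]
r4 m[φ2→X9] = [7, 7, 5]
r4 m[φ2→X13] = [3528, 504, 3528]
r4 m[φ3→X9] = [8, 5, 5]
r4 m[φ4→X9] = [7, 1, 3]
r4 m[φ5→X3] = [9, 7, 9]
r4 m[φ6→X1] = [1, 2, 9]
r4 m[φ7→X1] = [8, 7, 8]
r4 m[X9→φ0] = [392, 35, 75]
r4 m[X9→φ2] = [36288, 1800, 4050]
r4 m[X9→φ3] = [31752, 2520, 4050]
r4 m[X9→φ4] = [36288, 12600, 6750]
r4 m[X13→φ2] = [1, 1, 1]
r4 m[X3→φ0] = [3240, 2520, 3240]
r4 m[X3→φ1] = [31752, 24696, 7056]
r4 m[X3→φ5] = [1270080, 1270080, 282240]
r4 m[X1→φ1] = [8, 14, 72]
r4 m[X1→φ6] = [5184, 2835, 3240]
r4 m[X1→φ7] = [648, 810, 3645]
r5 m[φ0→X9] = [29160, 19440, 19440]
r5 m[φ0→X3] = [3528, 3528, 784]
r5 m[φ1→X3] = [360, 360, 360]
r5 m[φ1→X1] = [254016, 158760, 158760]
r5 m[φ2→X9] = [7, 7, 5]
r5 m[φ2→X13] = [254016, 36288, 254016]
r5 m[φ3→X9] = [8, 5, 5]
r5 m[φ4→X9] = [7, 1, 3]
r5 m[φ5→X3] = [9, 7, 9]
r5 m[φ6→X1] = [1, 2, 9]
r5 m[φ7→X1] = [8, 7, 8]
r5 m[X9→φ0] = [392, 35, 75]
r5 m[X9→φ2] = [36288, 1800, 4050]
r5 m[X9→φ3] = [31752, 2520, 4050]
r5 m[X9→φ4] = [36288, 12600, 6750]
r5 m[X13→φ2] = [1, 1, 1]
r5 m[X3→φ0] = [3240, 2520, 3240]
r5 m[X3→φ1] = [31752, 24696, 7056]
r5 m[X3→φ5] = [1270080, 1270080, 282240]
r5 m[X1→φ1] = [8, 14, 72]
r5 m[X1→φ6] = [5184, 2835, 3240]
r5 m[X1→φ7] = [648, 810, 3645]
r6 m[φ0→X9] = [29160, 19440, 19440]
r6 m[φ0→X3] = [3528, 3528, 784]
r6 m[φ1→X3] = [360, 360, 360]
r6 m[φ1→X1] = [254016, 158760, 158760]
r6 m[φ2→X9] = [7, 7, 5]
r6 m[φ2→X13] = [254016, 36288, 254016]
r6 m[φ3→X9] = [8, 5, 5]
r6 m[φ4→X9] = [7, 1, 3]
r6 m[φ5→X3] = [9, 7, 9]
r6 m[φ6→X1] = [1, 2, 9]
r6 m[φ7→X1] = [8, 7, 8]
r6 m[X9→φ0] = [392, 35, 75]
r6 m[X9→φ2] = [1632960, 97200, 291600]
r6 m[X9→φ3] = [1428840, 136080, 291600]
r6 m[X9→φ4] = [1632960, 680400, 486000]
r6 m[X13→φ2] = [1, 1, 1]
r6 m[X3→φ0] = [3240, 2520, 3240]
r6 m[X3→φ1] = [31752, 24696, 7056]
r6 m[X3→φ5] = [1270080, 1270080, 282240]
r6 m[X1→φ1] = [8, 14, 72]
r6 m[X1→φ6] = [2032128, 1111320, 1270080]
r6 m[X1→φ7] = [254016, 317520, 1428840]
r7 m[φ0→X9] = [29160, 19440, 19440]
r7 m[φ0→X3] = [3528, 3528, 784]
r7 m[φ1→X3] = [360, 360, 360]
r7 m[φ1→X1] = [254016, 158760, 158760]
r7 m[φ2→X9] = [7, 7, 5]
r7 m[φ2→X13] = [11430720, 1632960, 11430720]
r7 m[φ3→X9] = [8, 5, 5]
r7 m[φ4→X9] = [7, 1, 3]
r7 m[φ5→X3] = [9, 7, 9]
r7 m[φ6→X1] = [1, 2, 9]
r7 m[φ7→X1] = [8, 7, 8]
r7 m[X9→φ0] = [392, 35, 75]
r7 m[X9→φ2] = [1632960, 97200, 291600]
r7 m[X9→φ3] = [1428840, 136080, 291600]
r7 m[X9→φ4] = [1632960, 680400, 486000]
r7 m[X13→φ2] = [1, 1, 1]
r7 m[X3→φ0] = [3240, 2520, 3240]
r7 m[X3→φ1] = [31752, 24696, 7056]
r7 m[X3→φ5] = [1270080, 1270080, 282240]
r7 m[X1→φ1] = [8, 14, 72]
r7 m[X1→φ6] = [2032128, 1111320, 1270080]
r7 m[X1→φ7] = [254016, 317520, 1428840]
r8 m[φ0→X9] = [29160, 19440, 19440]
r8 m[φ0→X3] = [3528, 3528, 784]
r8 m[φ1→X3] = [360, 360, 360]
r8 m[φ1→X1] = [254016, 158760, 158760]
r8 m[φ2→X9] = [7, 7, 5]
r8 m[φ2→X13] = [11430720, 1632960, 11430720]
r8 m[φ3→X9] = [8, 5, 5]
r8 m[φ4→X9] = [7, 1, 3]
r8 m[φ5→X3] = [9, 7, 9]
r8 m[φ6→X1] = [1, 2, 9]
r8 m[φ7→X1] = [8, 7, 8]
r8 m[X9→φ0] = [392, 35, 75]
r8 m[X9→φ2] = [1632960, 97200, 291600]
r8 m[X9→φ3] = [1428840, 136080, 291600]
r8 m[X9→φ4] = [1632960, 680400, 486000]
r8 m[X13→φ2] = [1, 1, 1]
r8 m[X3→φ0] = [3240, 2520, 3240]
r8 m[X3→φ1] = [31752, 24696, 7056]
r8 m[X3→φ5] = [1270080, 1270080, 282240]
r8 m[X1→φ1] = [8, 14, 72]
r8 m[X1→φ6] = [2032128, 1111320, 1270080]
r8 m[X1→φ7] = [254016, 317520, 1428840]
fixed point reached at round 8
traceback from X9: (X9=0, X13=0, X3=0, X1=2), score=11430720

assignment: (X9=0, X13=0, X3=0, X1=2); score = 11430720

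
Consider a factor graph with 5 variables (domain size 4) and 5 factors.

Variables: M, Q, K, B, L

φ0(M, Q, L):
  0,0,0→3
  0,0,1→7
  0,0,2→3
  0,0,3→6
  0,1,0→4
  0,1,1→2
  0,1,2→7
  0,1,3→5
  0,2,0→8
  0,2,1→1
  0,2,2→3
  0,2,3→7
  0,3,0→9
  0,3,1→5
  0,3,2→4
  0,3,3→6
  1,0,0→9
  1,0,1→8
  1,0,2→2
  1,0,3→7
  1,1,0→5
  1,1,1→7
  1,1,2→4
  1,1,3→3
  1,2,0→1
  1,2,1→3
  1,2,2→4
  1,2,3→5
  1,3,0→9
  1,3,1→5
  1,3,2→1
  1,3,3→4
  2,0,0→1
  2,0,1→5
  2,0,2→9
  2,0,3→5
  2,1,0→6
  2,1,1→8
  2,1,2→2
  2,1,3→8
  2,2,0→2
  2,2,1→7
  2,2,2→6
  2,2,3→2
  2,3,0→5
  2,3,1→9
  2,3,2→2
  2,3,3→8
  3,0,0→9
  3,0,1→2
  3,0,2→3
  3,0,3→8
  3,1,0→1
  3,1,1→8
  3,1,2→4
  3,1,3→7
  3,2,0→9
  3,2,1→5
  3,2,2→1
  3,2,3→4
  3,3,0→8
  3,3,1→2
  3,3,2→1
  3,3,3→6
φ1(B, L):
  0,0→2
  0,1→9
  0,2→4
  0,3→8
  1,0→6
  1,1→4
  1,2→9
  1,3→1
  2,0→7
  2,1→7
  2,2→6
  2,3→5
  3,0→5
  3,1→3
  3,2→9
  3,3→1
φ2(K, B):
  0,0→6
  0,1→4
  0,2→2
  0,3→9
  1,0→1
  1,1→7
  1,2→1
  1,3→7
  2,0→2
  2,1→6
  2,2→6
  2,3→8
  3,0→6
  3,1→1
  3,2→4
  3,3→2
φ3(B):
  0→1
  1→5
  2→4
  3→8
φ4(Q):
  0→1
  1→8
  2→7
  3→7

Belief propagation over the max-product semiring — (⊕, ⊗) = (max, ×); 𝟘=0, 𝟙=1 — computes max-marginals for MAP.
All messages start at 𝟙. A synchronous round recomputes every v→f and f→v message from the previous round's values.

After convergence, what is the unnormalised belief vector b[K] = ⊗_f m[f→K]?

b[K] = [36288, 28224, 32256, 8064]

init: all messages = 𝟙 over 4 values
r1 m[φ0→M] = [9, 9, 9, 9]
r1 m[φ0→Q] = [9, 8, 9, 9]
r1 m[φ0→L] = [9, 9, 9, 8]
r1 m[φ1→B] = [9, 9, 7, 9]
r1 m[φ1→L] = [7, 9, 9, 8]
r1 m[φ2→K] = [9, 7, 8, 6]
r1 m[φ2→B] = [6, 7, 6, 9]
r1 m[φ3→B] = [1, 5, 4, 8]
r1 m[φ4→Q] = [1, 8, 7, 7]
r1 m[M→φ0] = [1, 1, 1, 1]
r1 m[Q→φ0] = [1, 1, 1, 1]
r1 m[Q→φ4] = [1, 1, 1, 1]
r1 m[K→φ2] = [1, 1, 1, 1]
r1 m[B→φ1] = [1, 1, 1, 1]
r1 m[B→φ2] = [1, 1, 1, 1]
r1 m[B→φ3] = [1, 1, 1, 1]
r1 m[L→φ0] = [1, 1, 1, 1]
r1 m[L→φ1] = [1, 1, 1, 1]
r2 m[φ0→M] = [9, 9, 9, 9]
r2 m[φ0→Q] = [9, 8, 9, 9]
r2 m[φ0→L] = [9, 9, 9, 8]
r2 m[φ1→B] = [9, 9, 7, 9]
r2 m[φ1→L] = [7, 9, 9, 8]
r2 m[φ2→K] = [9, 7, 8, 6]
r2 m[φ2→B] = [6, 7, 6, 9]
r2 m[φ3→B] = [1, 5, 4, 8]
r2 m[φ4→Q] = [1, 8, 7, 7]
r2 m[M→φ0] = [1, 1, 1, 1]
r2 m[Q→φ0] = [1, 8, 7, 7]
r2 m[Q→φ4] = [9, 8, 9, 9]
r2 m[K→φ2] = [1, 1, 1, 1]
r2 m[B→φ1] = [6, 35, 24, 72]
r2 m[B→φ2] = [9, 45, 28, 72]
r2 m[B→φ3] = [54, 63, 42, 81]
r2 m[L→φ0] = [7, 9, 9, 8]
r2 m[L→φ1] = [9, 9, 9, 8]
r3 m[φ0→M] = [504, 504, 576, 576]
r3 m[φ0→Q] = [81, 72, 63, 81]
r3 m[φ0→L] = [63, 64, 56, 64]
r3 m[φ1→B] = [81, 81, 63, 81]
r3 m[φ1→L] = [360, 216, 648, 120]
r3 m[φ2→K] = [648, 504, 576, 144]
r3 m[φ2→B] = [6, 7, 6, 9]
r3 m[φ3→B] = [1, 5, 4, 8]
r3 m[φ4→Q] = [1, 8, 7, 7]
r3 m[M→φ0] = [1, 1, 1, 1]
r3 m[Q→φ0] = [1, 8, 7, 7]
r3 m[Q→φ4] = [9, 8, 9, 9]
r3 m[K→φ2] = [1, 1, 1, 1]
r3 m[B→φ1] = [6, 35, 24, 72]
r3 m[B→φ2] = [9, 45, 28, 72]
r3 m[B→φ3] = [54, 63, 42, 81]
r3 m[L→φ0] = [7, 9, 9, 8]
r3 m[L→φ1] = [9, 9, 9, 8]
r4 m[φ0→M] = [504, 504, 576, 576]
r4 m[φ0→Q] = [81, 72, 63, 81]
r4 m[φ0→L] = [63, 64, 56, 64]
r4 m[φ1→B] = [81, 81, 63, 81]
r4 m[φ1→L] = [360, 216, 648, 120]
r4 m[φ2→K] = [648, 504, 576, 144]
r4 m[φ2→B] = [6, 7, 6, 9]
r4 m[φ3→B] = [1, 5, 4, 8]
r4 m[φ4→Q] = [1, 8, 7, 7]
r4 m[M→φ0] = [1, 1, 1, 1]
r4 m[Q→φ0] = [1, 8, 7, 7]
r4 m[Q→φ4] = [81, 72, 63, 81]
r4 m[K→φ2] = [1, 1, 1, 1]
r4 m[B→φ1] = [6, 35, 24, 72]
r4 m[B→φ2] = [81, 405, 252, 648]
r4 m[B→φ3] = [486, 567, 378, 729]
r4 m[L→φ0] = [360, 216, 648, 120]
r4 m[L→φ1] = [63, 64, 56, 64]
r5 m[φ0→M] = [36288, 22680, 27216, 22680]
r5 m[φ0→Q] = [5832, 4536, 3888, 3240]
r5 m[φ0→L] = [63, 64, 56, 64]
r5 m[φ1→B] = [576, 504, 448, 504]
r5 m[φ1→L] = [360, 216, 648, 120]
r5 m[φ2→K] = [5832, 4536, 5184, 1296]
r5 m[φ2→B] = [6, 7, 6, 9]
r5 m[φ3→B] = [1, 5, 4, 8]
r5 m[φ4→Q] = [1, 8, 7, 7]
r5 m[M→φ0] = [1, 1, 1, 1]
r5 m[Q→φ0] = [1, 8, 7, 7]
r5 m[Q→φ4] = [81, 72, 63, 81]
r5 m[K→φ2] = [1, 1, 1, 1]
r5 m[B→φ1] = [6, 35, 24, 72]
r5 m[B→φ2] = [81, 405, 252, 648]
r5 m[B→φ3] = [486, 567, 378, 729]
r5 m[L→φ0] = [360, 216, 648, 120]
r5 m[L→φ1] = [63, 64, 56, 64]
r6 m[φ0→M] = [36288, 22680, 27216, 22680]
r6 m[φ0→Q] = [5832, 4536, 3888, 3240]
r6 m[φ0→L] = [63, 64, 56, 64]
r6 m[φ1→B] = [576, 504, 448, 504]
r6 m[φ1→L] = [360, 216, 648, 120]
r6 m[φ2→K] = [5832, 4536, 5184, 1296]
r6 m[φ2→B] = [6, 7, 6, 9]
r6 m[φ3→B] = [1, 5, 4, 8]
r6 m[φ4→Q] = [1, 8, 7, 7]
r6 m[M→φ0] = [1, 1, 1, 1]
r6 m[Q→φ0] = [1, 8, 7, 7]
r6 m[Q→φ4] = [5832, 4536, 3888, 3240]
r6 m[K→φ2] = [1, 1, 1, 1]
r6 m[B→φ1] = [6, 35, 24, 72]
r6 m[B→φ2] = [576, 2520, 1792, 4032]
r6 m[B→φ3] = [3456, 3528, 2688, 4536]
r6 m[L→φ0] = [360, 216, 648, 120]
r6 m[L→φ1] = [63, 64, 56, 64]
r7 m[φ0→M] = [36288, 22680, 27216, 22680]
r7 m[φ0→Q] = [5832, 4536, 3888, 3240]
r7 m[φ0→L] = [63, 64, 56, 64]
r7 m[φ1→B] = [576, 504, 448, 504]
r7 m[φ1→L] = [360, 216, 648, 120]
r7 m[φ2→K] = [36288, 28224, 32256, 8064]
r7 m[φ2→B] = [6, 7, 6, 9]
r7 m[φ3→B] = [1, 5, 4, 8]
r7 m[φ4→Q] = [1, 8, 7, 7]
r7 m[M→φ0] = [1, 1, 1, 1]
r7 m[Q→φ0] = [1, 8, 7, 7]
r7 m[Q→φ4] = [5832, 4536, 3888, 3240]
r7 m[K→φ2] = [1, 1, 1, 1]
r7 m[B→φ1] = [6, 35, 24, 72]
r7 m[B→φ2] = [576, 2520, 1792, 4032]
r7 m[B→φ3] = [3456, 3528, 2688, 4536]
r7 m[L→φ0] = [360, 216, 648, 120]
r7 m[L→φ1] = [63, 64, 56, 64]
r8 m[φ0→M] = [36288, 22680, 27216, 22680]
r8 m[φ0→Q] = [5832, 4536, 3888, 3240]
r8 m[φ0→L] = [63, 64, 56, 64]
r8 m[φ1→B] = [576, 504, 448, 504]
r8 m[φ1→L] = [360, 216, 648, 120]
r8 m[φ2→K] = [36288, 28224, 32256, 8064]
r8 m[φ2→B] = [6, 7, 6, 9]
r8 m[φ3→B] = [1, 5, 4, 8]
r8 m[φ4→Q] = [1, 8, 7, 7]
r8 m[M→φ0] = [1, 1, 1, 1]
r8 m[Q→φ0] = [1, 8, 7, 7]
r8 m[Q→φ4] = [5832, 4536, 3888, 3240]
r8 m[K→φ2] = [1, 1, 1, 1]
r8 m[B→φ1] = [6, 35, 24, 72]
r8 m[B→φ2] = [576, 2520, 1792, 4032]
r8 m[B→φ3] = [3456, 3528, 2688, 4536]
r8 m[L→φ0] = [360, 216, 648, 120]
r8 m[L→φ1] = [63, 64, 56, 64]
fixed point reached at round 8
b[K] = ⊗ incoming = [36288, 28224, 32256, 8064]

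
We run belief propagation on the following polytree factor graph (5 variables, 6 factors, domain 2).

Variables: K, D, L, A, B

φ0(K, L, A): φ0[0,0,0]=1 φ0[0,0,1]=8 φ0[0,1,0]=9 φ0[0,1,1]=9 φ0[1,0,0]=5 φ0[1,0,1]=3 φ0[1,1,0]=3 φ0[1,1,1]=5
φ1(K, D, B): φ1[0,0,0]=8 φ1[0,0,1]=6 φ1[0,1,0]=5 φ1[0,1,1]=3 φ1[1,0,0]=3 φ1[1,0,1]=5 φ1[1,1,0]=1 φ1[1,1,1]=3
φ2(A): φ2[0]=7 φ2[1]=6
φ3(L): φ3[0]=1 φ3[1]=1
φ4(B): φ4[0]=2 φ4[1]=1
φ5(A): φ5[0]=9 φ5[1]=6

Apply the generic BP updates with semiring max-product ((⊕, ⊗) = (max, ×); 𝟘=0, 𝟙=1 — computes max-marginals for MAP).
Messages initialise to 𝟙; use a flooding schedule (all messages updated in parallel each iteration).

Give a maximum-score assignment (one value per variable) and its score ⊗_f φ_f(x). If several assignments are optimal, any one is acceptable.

assignment: (K=0, D=0, L=1, A=0, B=0); score = 9072

init: all messages = 𝟙 over 2 values
r1 m[φ0→K] = [9, 5]
r1 m[φ0→L] = [8, 9]
r1 m[φ0→A] = [9, 9]
r1 m[φ1→K] = [8, 5]
r1 m[φ1→D] = [8, 5]
r1 m[φ1→B] = [8, 6]
r1 m[φ2→A] = [7, 6]
r1 m[φ3→L] = [1, 1]
r1 m[φ4→B] = [2, 1]
r1 m[φ5→A] = [9, 6]
r1 m[K→φ0] = [1, 1]
r1 m[K→φ1] = [1, 1]
r1 m[D→φ1] = [1, 1]
r1 m[L→φ0] = [1, 1]
r1 m[L→φ3] = [1, 1]
r1 m[A→φ0] = [1, 1]
r1 m[A→φ2] = [1, 1]
r1 m[A→φ5] = [1, 1]
r1 m[B→φ1] = [1, 1]
r1 m[B→φ4] = [1, 1]
r2 m[φ0→K] = [9, 5]
r2 m[φ0→L] = [8, 9]
r2 m[φ0→A] = [9, 9]
r2 m[φ1→K] = [8, 5]
r2 m[φ1→D] = [8, 5]
r2 m[φ1→B] = [8, 6]
r2 m[φ2→A] = [7, 6]
r2 m[φ3→L] = [1, 1]
r2 m[φ4→B] = [2, 1]
r2 m[φ5→A] = [9, 6]
r2 m[K→φ0] = [8, 5]
r2 m[K→φ1] = [9, 5]
r2 m[D→φ1] = [1, 1]
r2 m[L→φ0] = [1, 1]
r2 m[L→φ3] = [8, 9]
r2 m[A→φ0] = [63, 36]
r2 m[A→φ2] = [81, 54]
r2 m[A→φ5] = [63, 54]
r2 m[B→φ1] = [2, 1]
r2 m[B→φ4] = [8, 6]
r3 m[φ0→K] = [567, 315]
r3 m[φ0→L] = [2304, 4536]
r3 m[φ0→A] = [72, 72]
r3 m[φ1→K] = [16, 6]
r3 m[φ1→D] = [144, 90]
r3 m[φ1→B] = [72, 54]
r3 m[φ2→A] = [7, 6]
r3 m[φ3→L] = [1, 1]
r3 m[φ4→B] = [2, 1]
r3 m[φ5→A] = [9, 6]
r3 m[K→φ0] = [8, 5]
r3 m[K→φ1] = [9, 5]
r3 m[D→φ1] = [1, 1]
r3 m[L→φ0] = [1, 1]
r3 m[L→φ3] = [8, 9]
r3 m[A→φ0] = [63, 36]
r3 m[A→φ2] = [81, 54]
r3 m[A→φ5] = [63, 54]
r3 m[B→φ1] = [2, 1]
r3 m[B→φ4] = [8, 6]
r4 m[φ0→K] = [567, 315]
r4 m[φ0→L] = [2304, 4536]
r4 m[φ0→A] = [72, 72]
r4 m[φ1→K] = [16, 6]
r4 m[φ1→D] = [144, 90]
r4 m[φ1→B] = [72, 54]
r4 m[φ2→A] = [7, 6]
r4 m[φ3→L] = [1, 1]
r4 m[φ4→B] = [2, 1]
r4 m[φ5→A] = [9, 6]
r4 m[K→φ0] = [16, 6]
r4 m[K→φ1] = [567, 315]
r4 m[D→φ1] = [1, 1]
r4 m[L→φ0] = [1, 1]
r4 m[L→φ3] = [2304, 4536]
r4 m[A→φ0] = [63, 36]
r4 m[A→φ2] = [648, 432]
r4 m[A→φ5] = [504, 432]
r4 m[B→φ1] = [2, 1]
r4 m[B→φ4] = [72, 54]
r5 m[φ0→K] = [567, 315]
r5 m[φ0→L] = [4608, 9072]
r5 m[φ0→A] = [144, 144]
r5 m[φ1→K] = [16, 6]
r5 m[φ1→D] = [9072, 5670]
r5 m[φ1→B] = [4536, 3402]
r5 m[φ2→A] = [7, 6]
r5 m[φ3→L] = [1, 1]
r5 m[φ4→B] = [2, 1]
r5 m[φ5→A] = [9, 6]
r5 m[K→φ0] = [16, 6]
r5 m[K→φ1] = [567, 315]
r5 m[D→φ1] = [1, 1]
r5 m[L→φ0] = [1, 1]
r5 m[L→φ3] = [2304, 4536]
r5 m[A→φ0] = [63, 36]
r5 m[A→φ2] = [648, 432]
r5 m[A→φ5] = [504, 432]
r5 m[B→φ1] = [2, 1]
r5 m[B→φ4] = [72, 54]
r6 m[φ0→K] = [567, 315]
r6 m[φ0→L] = [4608, 9072]
r6 m[φ0→A] = [144, 144]
r6 m[φ1→K] = [16, 6]
r6 m[φ1→D] = [9072, 5670]
r6 m[φ1→B] = [4536, 3402]
r6 m[φ2→A] = [7, 6]
r6 m[φ3→L] = [1, 1]
r6 m[φ4→B] = [2, 1]
r6 m[φ5→A] = [9, 6]
r6 m[K→φ0] = [16, 6]
r6 m[K→φ1] = [567, 315]
r6 m[D→φ1] = [1, 1]
r6 m[L→φ0] = [1, 1]
r6 m[L→φ3] = [4608, 9072]
r6 m[A→φ0] = [63, 36]
r6 m[A→φ2] = [1296, 864]
r6 m[A→φ5] = [1008, 864]
r6 m[B→φ1] = [2, 1]
r6 m[B→φ4] = [4536, 3402]
r7 m[φ0→K] = [567, 315]
r7 m[φ0→L] = [4608, 9072]
r7 m[φ0→A] = [144, 144]
r7 m[φ1→K] = [16, 6]
r7 m[φ1→D] = [9072, 5670]
r7 m[φ1→B] = [4536, 3402]
r7 m[φ2→A] = [7, 6]
r7 m[φ3→L] = [1, 1]
r7 m[φ4→B] = [2, 1]
r7 m[φ5→A] = [9, 6]
r7 m[K→φ0] = [16, 6]
r7 m[K→φ1] = [567, 315]
r7 m[D→φ1] = [1, 1]
r7 m[L→φ0] = [1, 1]
r7 m[L→φ3] = [4608, 9072]
r7 m[A→φ0] = [63, 36]
r7 m[A→φ2] = [1296, 864]
r7 m[A→φ5] = [1008, 864]
r7 m[B→φ1] = [2, 1]
r7 m[B→φ4] = [4536, 3402]
fixed point reached at round 7
traceback from K: (K=0, D=0, L=1, A=0, B=0), score=9072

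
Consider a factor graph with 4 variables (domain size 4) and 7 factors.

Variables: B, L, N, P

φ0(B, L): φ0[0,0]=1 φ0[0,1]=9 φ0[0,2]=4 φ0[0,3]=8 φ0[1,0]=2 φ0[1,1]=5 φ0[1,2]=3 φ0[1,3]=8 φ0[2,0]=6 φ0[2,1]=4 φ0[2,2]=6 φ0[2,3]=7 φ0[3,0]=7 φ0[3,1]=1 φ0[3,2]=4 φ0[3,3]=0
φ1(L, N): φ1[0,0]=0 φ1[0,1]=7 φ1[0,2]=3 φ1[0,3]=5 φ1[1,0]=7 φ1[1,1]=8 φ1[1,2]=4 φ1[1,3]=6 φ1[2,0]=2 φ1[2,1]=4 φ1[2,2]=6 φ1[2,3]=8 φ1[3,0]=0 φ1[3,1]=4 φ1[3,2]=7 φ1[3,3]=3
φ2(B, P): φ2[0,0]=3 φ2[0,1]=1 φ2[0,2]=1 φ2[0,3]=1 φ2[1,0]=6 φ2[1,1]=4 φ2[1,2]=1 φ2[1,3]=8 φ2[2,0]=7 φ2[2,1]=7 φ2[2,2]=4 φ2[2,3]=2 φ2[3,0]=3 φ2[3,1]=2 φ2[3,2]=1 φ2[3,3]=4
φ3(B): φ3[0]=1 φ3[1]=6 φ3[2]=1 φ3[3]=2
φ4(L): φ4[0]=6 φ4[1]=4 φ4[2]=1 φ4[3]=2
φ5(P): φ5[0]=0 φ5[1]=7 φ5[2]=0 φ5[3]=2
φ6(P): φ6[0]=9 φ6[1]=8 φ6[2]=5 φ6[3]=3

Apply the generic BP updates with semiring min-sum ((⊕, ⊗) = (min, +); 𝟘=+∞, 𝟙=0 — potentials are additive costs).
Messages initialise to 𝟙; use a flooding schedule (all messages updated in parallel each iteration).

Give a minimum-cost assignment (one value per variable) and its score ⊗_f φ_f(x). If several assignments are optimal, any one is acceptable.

assignment: (B=3, L=3, N=0, P=2); score = 10

init: all messages = 𝟙 over 4 values
r1 m[φ0→B] = [1, 2, 4, 0]
r1 m[φ0→L] = [1, 1, 3, 0]
r1 m[φ1→L] = [0, 4, 2, 0]
r1 m[φ1→N] = [0, 4, 3, 3]
r1 m[φ2→B] = [1, 1, 2, 1]
r1 m[φ2→P] = [3, 1, 1, 1]
r1 m[φ3→B] = [1, 6, 1, 2]
r1 m[φ4→L] = [6, 4, 1, 2]
r1 m[φ5→P] = [0, 7, 0, 2]
r1 m[φ6→P] = [9, 8, 5, 3]
r1 m[B→φ0] = [0, 0, 0, 0]
r1 m[B→φ2] = [0, 0, 0, 0]
r1 m[B→φ3] = [0, 0, 0, 0]
r1 m[L→φ0] = [0, 0, 0, 0]
r1 m[L→φ1] = [0, 0, 0, 0]
r1 m[L→φ4] = [0, 0, 0, 0]
r1 m[N→φ1] = [0, 0, 0, 0]
r1 m[P→φ2] = [0, 0, 0, 0]
r1 m[P→φ5] = [0, 0, 0, 0]
r1 m[P→φ6] = [0, 0, 0, 0]
r2 m[φ0→B] = [1, 2, 4, 0]
r2 m[φ0→L] = [1, 1, 3, 0]
r2 m[φ1→L] = [0, 4, 2, 0]
r2 m[φ1→N] = [0, 4, 3, 3]
r2 m[φ2→B] = [1, 1, 2, 1]
r2 m[φ2→P] = [3, 1, 1, 1]
r2 m[φ3→B] = [1, 6, 1, 2]
r2 m[φ4→L] = [6, 4, 1, 2]
r2 m[φ5→P] = [0, 7, 0, 2]
r2 m[φ6→P] = [9, 8, 5, 3]
r2 m[B→φ0] = [2, 7, 3, 3]
r2 m[B→φ2] = [2, 8, 5, 2]
r2 m[B→φ3] = [2, 3, 6, 1]
r2 m[L→φ0] = [6, 8, 3, 2]
r2 m[L→φ1] = [7, 5, 4, 2]
r2 m[L→φ4] = [1, 5, 5, 0]
r2 m[N→φ1] = [0, 0, 0, 0]
r2 m[P→φ2] = [9, 15, 5, 5]
r2 m[P→φ5] = [12, 9, 6, 4]
r2 m[P→φ6] = [3, 8, 1, 3]
r3 m[φ0→B] = [7, 6, 9, 2]
r3 m[φ0→L] = [3, 4, 6, 3]
r3 m[φ1→L] = [0, 4, 2, 0]
r3 m[φ1→N] = [2, 6, 9, 5]
r3 m[φ2→B] = [6, 6, 7, 6]
r3 m[φ2→P] = [5, 3, 3, 3]
r3 m[φ3→B] = [1, 6, 1, 2]
r3 m[φ4→L] = [6, 4, 1, 2]
r3 m[φ5→P] = [0, 7, 0, 2]
r3 m[φ6→P] = [9, 8, 5, 3]
r3 m[B→φ0] = [2, 7, 3, 3]
r3 m[B→φ2] = [2, 8, 5, 2]
r3 m[B→φ3] = [2, 3, 6, 1]
r3 m[L→φ0] = [6, 8, 3, 2]
r3 m[L→φ1] = [7, 5, 4, 2]
r3 m[L→φ4] = [1, 5, 5, 0]
r3 m[N→φ1] = [0, 0, 0, 0]
r3 m[P→φ2] = [9, 15, 5, 5]
r3 m[P→φ5] = [12, 9, 6, 4]
r3 m[P→φ6] = [3, 8, 1, 3]
r4 m[φ0→B] = [7, 6, 9, 2]
r4 m[φ0→L] = [3, 4, 6, 3]
r4 m[φ1→L] = [0, 4, 2, 0]
r4 m[φ1→N] = [2, 6, 9, 5]
r4 m[φ2→B] = [6, 6, 7, 6]
r4 m[φ2→P] = [5, 3, 3, 3]
r4 m[φ3→B] = [1, 6, 1, 2]
r4 m[φ4→L] = [6, 4, 1, 2]
r4 m[φ5→P] = [0, 7, 0, 2]
r4 m[φ6→P] = [9, 8, 5, 3]
r4 m[B→φ0] = [7, 12, 8, 8]
r4 m[B→φ2] = [8, 12, 10, 4]
r4 m[B→φ3] = [13, 12, 16, 8]
r4 m[L→φ0] = [6, 8, 3, 2]
r4 m[L→φ1] = [9, 8, 7, 5]
r4 m[L→φ4] = [3, 8, 8, 3]
r4 m[N→φ1] = [0, 0, 0, 0]
r4 m[P→φ2] = [9, 15, 5, 5]
r4 m[P→φ5] = [14, 11, 8, 6]
r4 m[P→φ6] = [5, 10, 3, 5]
r5 m[φ0→B] = [7, 6, 9, 2]
r5 m[φ0→L] = [8, 9, 11, 8]
r5 m[φ1→L] = [0, 4, 2, 0]
r5 m[φ1→N] = [5, 9, 12, 8]
r5 m[φ2→B] = [6, 6, 7, 6]
r5 m[φ2→P] = [7, 6, 5, 8]
r5 m[φ3→B] = [1, 6, 1, 2]
r5 m[φ4→L] = [6, 4, 1, 2]
r5 m[φ5→P] = [0, 7, 0, 2]
r5 m[φ6→P] = [9, 8, 5, 3]
r5 m[B→φ0] = [7, 12, 8, 8]
r5 m[B→φ2] = [8, 12, 10, 4]
r5 m[B→φ3] = [13, 12, 16, 8]
r5 m[L→φ0] = [6, 8, 3, 2]
r5 m[L→φ1] = [9, 8, 7, 5]
r5 m[L→φ4] = [3, 8, 8, 3]
r5 m[N→φ1] = [0, 0, 0, 0]
r5 m[P→φ2] = [9, 15, 5, 5]
r5 m[P→φ5] = [14, 11, 8, 6]
r5 m[P→φ6] = [5, 10, 3, 5]
r6 m[φ0→B] = [7, 6, 9, 2]
r6 m[φ0→L] = [8, 9, 11, 8]
r6 m[φ1→L] = [0, 4, 2, 0]
r6 m[φ1→N] = [5, 9, 12, 8]
r6 m[φ2→B] = [6, 6, 7, 6]
r6 m[φ2→P] = [7, 6, 5, 8]
r6 m[φ3→B] = [1, 6, 1, 2]
r6 m[φ4→L] = [6, 4, 1, 2]
r6 m[φ5→P] = [0, 7, 0, 2]
r6 m[φ6→P] = [9, 8, 5, 3]
r6 m[B→φ0] = [7, 12, 8, 8]
r6 m[B→φ2] = [8, 12, 10, 4]
r6 m[B→φ3] = [13, 12, 16, 8]
r6 m[L→φ0] = [6, 8, 3, 2]
r6 m[L→φ1] = [14, 13, 12, 10]
r6 m[L→φ4] = [8, 13, 13, 8]
r6 m[N→φ1] = [0, 0, 0, 0]
r6 m[P→φ2] = [9, 15, 5, 5]
r6 m[P→φ5] = [16, 14, 10, 11]
r6 m[P→φ6] = [7, 13, 5, 10]
r7 m[φ0→B] = [7, 6, 9, 2]
r7 m[φ0→L] = [8, 9, 11, 8]
r7 m[φ1→L] = [0, 4, 2, 0]
r7 m[φ1→N] = [10, 14, 17, 13]
r7 m[φ2→B] = [6, 6, 7, 6]
r7 m[φ2→P] = [7, 6, 5, 8]
r7 m[φ3→B] = [1, 6, 1, 2]
r7 m[φ4→L] = [6, 4, 1, 2]
r7 m[φ5→P] = [0, 7, 0, 2]
r7 m[φ6→P] = [9, 8, 5, 3]
r7 m[B→φ0] = [7, 12, 8, 8]
r7 m[B→φ2] = [8, 12, 10, 4]
r7 m[B→φ3] = [13, 12, 16, 8]
r7 m[L→φ0] = [6, 8, 3, 2]
r7 m[L→φ1] = [14, 13, 12, 10]
r7 m[L→φ4] = [8, 13, 13, 8]
r7 m[N→φ1] = [0, 0, 0, 0]
r7 m[P→φ2] = [9, 15, 5, 5]
r7 m[P→φ5] = [16, 14, 10, 11]
r7 m[P→φ6] = [7, 13, 5, 10]
r8 m[φ0→B] = [7, 6, 9, 2]
r8 m[φ0→L] = [8, 9, 11, 8]
r8 m[φ1→L] = [0, 4, 2, 0]
r8 m[φ1→N] = [10, 14, 17, 13]
r8 m[φ2→B] = [6, 6, 7, 6]
r8 m[φ2→P] = [7, 6, 5, 8]
r8 m[φ3→B] = [1, 6, 1, 2]
r8 m[φ4→L] = [6, 4, 1, 2]
r8 m[φ5→P] = [0, 7, 0, 2]
r8 m[φ6→P] = [9, 8, 5, 3]
r8 m[B→φ0] = [7, 12, 8, 8]
r8 m[B→φ2] = [8, 12, 10, 4]
r8 m[B→φ3] = [13, 12, 16, 8]
r8 m[L→φ0] = [6, 8, 3, 2]
r8 m[L→φ1] = [14, 13, 12, 10]
r8 m[L→φ4] = [8, 13, 13, 8]
r8 m[N→φ1] = [0, 0, 0, 0]
r8 m[P→φ2] = [9, 15, 5, 5]
r8 m[P→φ5] = [16, 14, 10, 11]
r8 m[P→φ6] = [7, 13, 5, 10]
fixed point reached at round 8
traceback from B: (B=3, L=3, N=0, P=2), score=10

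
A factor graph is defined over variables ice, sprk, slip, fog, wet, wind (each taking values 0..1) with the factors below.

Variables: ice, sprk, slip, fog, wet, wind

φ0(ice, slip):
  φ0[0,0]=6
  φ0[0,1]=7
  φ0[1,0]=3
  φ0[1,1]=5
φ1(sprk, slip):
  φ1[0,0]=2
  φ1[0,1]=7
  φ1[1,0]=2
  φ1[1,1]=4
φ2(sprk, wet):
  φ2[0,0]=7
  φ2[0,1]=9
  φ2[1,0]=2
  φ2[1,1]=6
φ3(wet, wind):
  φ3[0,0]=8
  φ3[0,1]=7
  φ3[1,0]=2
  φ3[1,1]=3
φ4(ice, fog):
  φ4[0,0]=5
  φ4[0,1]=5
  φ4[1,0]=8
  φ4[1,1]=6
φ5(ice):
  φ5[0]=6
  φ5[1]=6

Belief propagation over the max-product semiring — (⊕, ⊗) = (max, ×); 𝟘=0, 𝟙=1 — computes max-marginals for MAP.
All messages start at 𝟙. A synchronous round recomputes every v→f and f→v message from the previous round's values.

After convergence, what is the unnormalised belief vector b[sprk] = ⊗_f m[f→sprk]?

b[sprk] = [94080, 17280]

init: all messages = 𝟙 over 2 values
r1 m[φ0→ice] = [7, 5]
r1 m[φ0→slip] = [6, 7]
r1 m[φ1→sprk] = [7, 4]
r1 m[φ1→slip] = [2, 7]
r1 m[φ2→sprk] = [9, 6]
r1 m[φ2→wet] = [7, 9]
r1 m[φ3→wet] = [8, 3]
r1 m[φ3→wind] = [8, 7]
r1 m[φ4→ice] = [5, 8]
r1 m[φ4→fog] = [8, 6]
r1 m[φ5→ice] = [6, 6]
r1 m[ice→φ0] = [1, 1]
r1 m[ice→φ4] = [1, 1]
r1 m[ice→φ5] = [1, 1]
r1 m[sprk→φ1] = [1, 1]
r1 m[sprk→φ2] = [1, 1]
r1 m[slip→φ0] = [1, 1]
r1 m[slip→φ1] = [1, 1]
r1 m[fog→φ4] = [1, 1]
r1 m[wet→φ2] = [1, 1]
r1 m[wet→φ3] = [1, 1]
r1 m[wind→φ3] = [1, 1]
r2 m[φ0→ice] = [7, 5]
r2 m[φ0→slip] = [6, 7]
r2 m[φ1→sprk] = [7, 4]
r2 m[φ1→slip] = [2, 7]
r2 m[φ2→sprk] = [9, 6]
r2 m[φ2→wet] = [7, 9]
r2 m[φ3→wet] = [8, 3]
r2 m[φ3→wind] = [8, 7]
r2 m[φ4→ice] = [5, 8]
r2 m[φ4→fog] = [8, 6]
r2 m[φ5→ice] = [6, 6]
r2 m[ice→φ0] = [30, 48]
r2 m[ice→φ4] = [42, 30]
r2 m[ice→φ5] = [35, 40]
r2 m[sprk→φ1] = [9, 6]
r2 m[sprk→φ2] = [7, 4]
r2 m[slip→φ0] = [2, 7]
r2 m[slip→φ1] = [6, 7]
r2 m[fog→φ4] = [1, 1]
r2 m[wet→φ2] = [8, 3]
r2 m[wet→φ3] = [7, 9]
r2 m[wind→φ3] = [1, 1]
r3 m[φ0→ice] = [49, 35]
r3 m[φ0→slip] = [180, 240]
r3 m[φ1→sprk] = [49, 28]
r3 m[φ1→slip] = [18, 63]
r3 m[φ2→sprk] = [56, 18]
r3 m[φ2→wet] = [49, 63]
r3 m[φ3→wet] = [8, 3]
r3 m[φ3→wind] = [56, 49]
r3 m[φ4→ice] = [5, 8]
r3 m[φ4→fog] = [240, 210]
r3 m[φ5→ice] = [6, 6]
r3 m[ice→φ0] = [30, 48]
r3 m[ice→φ4] = [42, 30]
r3 m[ice→φ5] = [35, 40]
r3 m[sprk→φ1] = [9, 6]
r3 m[sprk→φ2] = [7, 4]
r3 m[slip→φ0] = [2, 7]
r3 m[slip→φ1] = [6, 7]
r3 m[fog→φ4] = [1, 1]
r3 m[wet→φ2] = [8, 3]
r3 m[wet→φ3] = [7, 9]
r3 m[wind→φ3] = [1, 1]
r4 m[φ0→ice] = [49, 35]
r4 m[φ0→slip] = [180, 240]
r4 m[φ1→sprk] = [49, 28]
r4 m[φ1→slip] = [18, 63]
r4 m[φ2→sprk] = [56, 18]
r4 m[φ2→wet] = [49, 63]
r4 m[φ3→wet] = [8, 3]
r4 m[φ3→wind] = [56, 49]
r4 m[φ4→ice] = [5, 8]
r4 m[φ4→fog] = [240, 210]
r4 m[φ5→ice] = [6, 6]
r4 m[ice→φ0] = [30, 48]
r4 m[ice→φ4] = [294, 210]
r4 m[ice→φ5] = [245, 280]
r4 m[sprk→φ1] = [56, 18]
r4 m[sprk→φ2] = [49, 28]
r4 m[slip→φ0] = [18, 63]
r4 m[slip→φ1] = [180, 240]
r4 m[fog→φ4] = [1, 1]
r4 m[wet→φ2] = [8, 3]
r4 m[wet→φ3] = [49, 63]
r4 m[wind→φ3] = [1, 1]
r5 m[φ0→ice] = [441, 315]
r5 m[φ0→slip] = [180, 240]
r5 m[φ1→sprk] = [1680, 960]
r5 m[φ1→slip] = [112, 392]
r5 m[φ2→sprk] = [56, 18]
r5 m[φ2→wet] = [343, 441]
r5 m[φ3→wet] = [8, 3]
r5 m[φ3→wind] = [392, 343]
r5 m[φ4→ice] = [5, 8]
r5 m[φ4→fog] = [1680, 1470]
r5 m[φ5→ice] = [6, 6]
r5 m[ice→φ0] = [30, 48]
r5 m[ice→φ4] = [294, 210]
r5 m[ice→φ5] = [245, 280]
r5 m[sprk→φ1] = [56, 18]
r5 m[sprk→φ2] = [49, 28]
r5 m[slip→φ0] = [18, 63]
r5 m[slip→φ1] = [180, 240]
r5 m[fog→φ4] = [1, 1]
r5 m[wet→φ2] = [8, 3]
r5 m[wet→φ3] = [49, 63]
r5 m[wind→φ3] = [1, 1]
r6 m[φ0→ice] = [441, 315]
r6 m[φ0→slip] = [180, 240]
r6 m[φ1→sprk] = [1680, 960]
r6 m[φ1→slip] = [112, 392]
r6 m[φ2→sprk] = [56, 18]
r6 m[φ2→wet] = [343, 441]
r6 m[φ3→wet] = [8, 3]
r6 m[φ3→wind] = [392, 343]
r6 m[φ4→ice] = [5, 8]
r6 m[φ4→fog] = [1680, 1470]
r6 m[φ5→ice] = [6, 6]
r6 m[ice→φ0] = [30, 48]
r6 m[ice→φ4] = [2646, 1890]
r6 m[ice→φ5] = [2205, 2520]
r6 m[sprk→φ1] = [56, 18]
r6 m[sprk→φ2] = [1680, 960]
r6 m[slip→φ0] = [112, 392]
r6 m[slip→φ1] = [180, 240]
r6 m[fog→φ4] = [1, 1]
r6 m[wet→φ2] = [8, 3]
r6 m[wet→φ3] = [343, 441]
r6 m[wind→φ3] = [1, 1]
r7 m[φ0→ice] = [2744, 1960]
r7 m[φ0→slip] = [180, 240]
r7 m[φ1→sprk] = [1680, 960]
r7 m[φ1→slip] = [112, 392]
r7 m[φ2→sprk] = [56, 18]
r7 m[φ2→wet] = [11760, 15120]
r7 m[φ3→wet] = [8, 3]
r7 m[φ3→wind] = [2744, 2401]
r7 m[φ4→ice] = [5, 8]
r7 m[φ4→fog] = [15120, 13230]
r7 m[φ5→ice] = [6, 6]
r7 m[ice→φ0] = [30, 48]
r7 m[ice→φ4] = [2646, 1890]
r7 m[ice→φ5] = [2205, 2520]
r7 m[sprk→φ1] = [56, 18]
r7 m[sprk→φ2] = [1680, 960]
r7 m[slip→φ0] = [112, 392]
r7 m[slip→φ1] = [180, 240]
r7 m[fog→φ4] = [1, 1]
r7 m[wet→φ2] = [8, 3]
r7 m[wet→φ3] = [343, 441]
r7 m[wind→φ3] = [1, 1]
r8 m[φ0→ice] = [2744, 1960]
r8 m[φ0→slip] = [180, 240]
r8 m[φ1→sprk] = [1680, 960]
r8 m[φ1→slip] = [112, 392]
r8 m[φ2→sprk] = [56, 18]
r8 m[φ2→wet] = [11760, 15120]
r8 m[φ3→wet] = [8, 3]
r8 m[φ3→wind] = [2744, 2401]
r8 m[φ4→ice] = [5, 8]
r8 m[φ4→fog] = [15120, 13230]
r8 m[φ5→ice] = [6, 6]
r8 m[ice→φ0] = [30, 48]
r8 m[ice→φ4] = [16464, 11760]
r8 m[ice→φ5] = [13720, 15680]
r8 m[sprk→φ1] = [56, 18]
r8 m[sprk→φ2] = [1680, 960]
r8 m[slip→φ0] = [112, 392]
r8 m[slip→φ1] = [180, 240]
r8 m[fog→φ4] = [1, 1]
r8 m[wet→φ2] = [8, 3]
r8 m[wet→φ3] = [11760, 15120]
r8 m[wind→φ3] = [1, 1]
r9 m[φ0→ice] = [2744, 1960]
r9 m[φ0→slip] = [180, 240]
r9 m[φ1→sprk] = [1680, 960]
r9 m[φ1→slip] = [112, 392]
r9 m[φ2→sprk] = [56, 18]
r9 m[φ2→wet] = [11760, 15120]
r9 m[φ3→wet] = [8, 3]
r9 m[φ3→wind] = [94080, 82320]
r9 m[φ4→ice] = [5, 8]
r9 m[φ4→fog] = [94080, 82320]
r9 m[φ5→ice] = [6, 6]
r9 m[ice→φ0] = [30, 48]
r9 m[ice→φ4] = [16464, 11760]
r9 m[ice→φ5] = [13720, 15680]
r9 m[sprk→φ1] = [56, 18]
r9 m[sprk→φ2] = [1680, 960]
r9 m[slip→φ0] = [112, 392]
r9 m[slip→φ1] = [180, 240]
r9 m[fog→φ4] = [1, 1]
r9 m[wet→φ2] = [8, 3]
r9 m[wet→φ3] = [11760, 15120]
r9 m[wind→φ3] = [1, 1]
r10 m[φ0→ice] = [2744, 1960]
r10 m[φ0→slip] = [180, 240]
r10 m[φ1→sprk] = [1680, 960]
r10 m[φ1→slip] = [112, 392]
r10 m[φ2→sprk] = [56, 18]
r10 m[φ2→wet] = [11760, 15120]
r10 m[φ3→wet] = [8, 3]
r10 m[φ3→wind] = [94080, 82320]
r10 m[φ4→ice] = [5, 8]
r10 m[φ4→fog] = [94080, 82320]
r10 m[φ5→ice] = [6, 6]
r10 m[ice→φ0] = [30, 48]
r10 m[ice→φ4] = [16464, 11760]
r10 m[ice→φ5] = [13720, 15680]
r10 m[sprk→φ1] = [56, 18]
r10 m[sprk→φ2] = [1680, 960]
r10 m[slip→φ0] = [112, 392]
r10 m[slip→φ1] = [180, 240]
r10 m[fog→φ4] = [1, 1]
r10 m[wet→φ2] = [8, 3]
r10 m[wet→φ3] = [11760, 15120]
r10 m[wind→φ3] = [1, 1]
fixed point reached at round 10
b[sprk] = ⊗ incoming = [94080, 17280]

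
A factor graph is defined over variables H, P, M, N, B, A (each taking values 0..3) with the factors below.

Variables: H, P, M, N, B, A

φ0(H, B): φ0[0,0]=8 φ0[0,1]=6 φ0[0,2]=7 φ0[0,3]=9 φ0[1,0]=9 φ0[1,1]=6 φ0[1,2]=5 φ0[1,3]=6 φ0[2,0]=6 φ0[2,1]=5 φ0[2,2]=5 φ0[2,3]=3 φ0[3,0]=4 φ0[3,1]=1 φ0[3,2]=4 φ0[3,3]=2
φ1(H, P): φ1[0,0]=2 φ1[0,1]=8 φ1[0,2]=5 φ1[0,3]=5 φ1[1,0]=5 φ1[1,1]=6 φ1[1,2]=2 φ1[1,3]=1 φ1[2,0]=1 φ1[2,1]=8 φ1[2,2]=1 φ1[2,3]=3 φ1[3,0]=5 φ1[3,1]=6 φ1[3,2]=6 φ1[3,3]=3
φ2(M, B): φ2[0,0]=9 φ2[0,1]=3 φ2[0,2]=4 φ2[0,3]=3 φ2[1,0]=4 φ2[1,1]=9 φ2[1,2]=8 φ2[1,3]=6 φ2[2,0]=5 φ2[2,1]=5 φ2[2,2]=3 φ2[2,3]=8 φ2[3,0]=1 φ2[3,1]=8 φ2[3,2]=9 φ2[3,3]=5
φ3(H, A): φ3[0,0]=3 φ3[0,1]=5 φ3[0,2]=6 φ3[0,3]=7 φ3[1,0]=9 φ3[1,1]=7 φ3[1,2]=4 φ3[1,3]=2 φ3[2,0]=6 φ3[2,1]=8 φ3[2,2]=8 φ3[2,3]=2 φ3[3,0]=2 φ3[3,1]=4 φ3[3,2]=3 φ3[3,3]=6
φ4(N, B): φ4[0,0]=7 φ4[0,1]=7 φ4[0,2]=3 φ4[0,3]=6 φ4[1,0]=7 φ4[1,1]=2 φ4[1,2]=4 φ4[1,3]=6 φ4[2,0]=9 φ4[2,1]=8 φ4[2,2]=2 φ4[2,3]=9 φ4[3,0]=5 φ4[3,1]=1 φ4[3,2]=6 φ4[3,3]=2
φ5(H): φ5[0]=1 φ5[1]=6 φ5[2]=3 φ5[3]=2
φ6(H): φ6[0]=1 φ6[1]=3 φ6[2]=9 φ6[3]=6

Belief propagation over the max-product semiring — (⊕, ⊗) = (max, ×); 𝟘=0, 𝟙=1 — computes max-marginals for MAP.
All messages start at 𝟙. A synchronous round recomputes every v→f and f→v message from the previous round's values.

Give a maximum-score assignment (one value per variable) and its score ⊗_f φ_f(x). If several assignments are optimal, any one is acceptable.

assignment: (H=2, P=1, M=0, N=2, B=0, A=1); score = 839808

init: all messages = 𝟙 over 4 values
r1 m[φ0→H] = [9, 9, 6, 4]
r1 m[φ0→B] = [9, 6, 7, 9]
r1 m[φ1→H] = [8, 6, 8, 6]
r1 m[φ1→P] = [5, 8, 6, 5]
r1 m[φ2→M] = [9, 9, 8, 9]
r1 m[φ2→B] = [9, 9, 9, 8]
r1 m[φ3→H] = [7, 9, 8, 6]
r1 m[φ3→A] = [9, 8, 8, 7]
r1 m[φ4→N] = [7, 7, 9, 6]
r1 m[φ4→B] = [9, 8, 6, 9]
r1 m[φ5→H] = [1, 6, 3, 2]
r1 m[φ6→H] = [1, 3, 9, 6]
r1 m[H→φ0] = [1, 1, 1, 1]
r1 m[H→φ1] = [1, 1, 1, 1]
r1 m[H→φ3] = [1, 1, 1, 1]
r1 m[H→φ5] = [1, 1, 1, 1]
r1 m[H→φ6] = [1, 1, 1, 1]
r1 m[P→φ1] = [1, 1, 1, 1]
r1 m[M→φ2] = [1, 1, 1, 1]
r1 m[N→φ4] = [1, 1, 1, 1]
r1 m[B→φ0] = [1, 1, 1, 1]
r1 m[B→φ2] = [1, 1, 1, 1]
r1 m[B→φ4] = [1, 1, 1, 1]
r1 m[A→φ3] = [1, 1, 1, 1]
r2 m[φ0→H] = [9, 9, 6, 4]
r2 m[φ0→B] = [9, 6, 7, 9]
r2 m[φ1→H] = [8, 6, 8, 6]
r2 m[φ1→P] = [5, 8, 6, 5]
r2 m[φ2→M] = [9, 9, 8, 9]
r2 m[φ2→B] = [9, 9, 9, 8]
r2 m[φ3→H] = [7, 9, 8, 6]
r2 m[φ3→A] = [9, 8, 8, 7]
r2 m[φ4→N] = [7, 7, 9, 6]
r2 m[φ4→B] = [9, 8, 6, 9]
r2 m[φ5→H] = [1, 6, 3, 2]
r2 m[φ6→H] = [1, 3, 9, 6]
r2 m[H→φ0] = [56, 972, 1728, 432]
r2 m[H→φ1] = [63, 1458, 1296, 288]
r2 m[H→φ3] = [72, 972, 1296, 288]
r2 m[H→φ5] = [504, 1458, 3456, 864]
r2 m[H→φ6] = [504, 2916, 1152, 288]
r2 m[P→φ1] = [1, 1, 1, 1]
r2 m[M→φ2] = [1, 1, 1, 1]
r2 m[N→φ4] = [1, 1, 1, 1]
r2 m[B→φ0] = [81, 72, 54, 72]
r2 m[B→φ2] = [81, 48, 42, 81]
r2 m[B→φ4] = [81, 54, 63, 72]
r2 m[A→φ3] = [1, 1, 1, 1]
r3 m[φ0→H] = [648, 729, 486, 324]
r3 m[φ0→B] = [10368, 8640, 8640, 5832]
r3 m[φ1→H] = [8, 6, 8, 6]
r3 m[φ1→P] = [7290, 10368, 2916, 3888]
r3 m[φ2→M] = [729, 486, 648, 405]
r3 m[φ2→B] = [9, 9, 9, 8]
r3 m[φ3→H] = [7, 9, 8, 6]
r3 m[φ3→A] = [8748, 10368, 10368, 2592]
r3 m[φ4→N] = [567, 567, 729, 405]
r3 m[φ4→B] = [9, 8, 6, 9]
r3 m[φ5→H] = [1, 6, 3, 2]
r3 m[φ6→H] = [1, 3, 9, 6]
r3 m[H→φ0] = [56, 972, 1728, 432]
r3 m[H→φ1] = [63, 1458, 1296, 288]
r3 m[H→φ3] = [72, 972, 1296, 288]
r3 m[H→φ5] = [504, 1458, 3456, 864]
r3 m[H→φ6] = [504, 2916, 1152, 288]
r3 m[P→φ1] = [1, 1, 1, 1]
r3 m[M→φ2] = [1, 1, 1, 1]
r3 m[N→φ4] = [1, 1, 1, 1]
r3 m[B→φ0] = [81, 72, 54, 72]
r3 m[B→φ2] = [81, 48, 42, 81]
r3 m[B→φ4] = [81, 54, 63, 72]
r3 m[A→φ3] = [1, 1, 1, 1]
r4 m[φ0→H] = [648, 729, 486, 324]
r4 m[φ0→B] = [10368, 8640, 8640, 5832]
r4 m[φ1→H] = [8, 6, 8, 6]
r4 m[φ1→P] = [7290, 10368, 2916, 3888]
r4 m[φ2→M] = [729, 486, 648, 405]
r4 m[φ2→B] = [9, 9, 9, 8]
r4 m[φ3→H] = [7, 9, 8, 6]
r4 m[φ3→A] = [8748, 10368, 10368, 2592]
r4 m[φ4→N] = [567, 567, 729, 405]
r4 m[φ4→B] = [9, 8, 6, 9]
r4 m[φ5→H] = [1, 6, 3, 2]
r4 m[φ6→H] = [1, 3, 9, 6]
r4 m[H→φ0] = [56, 972, 1728, 432]
r4 m[H→φ1] = [4536, 118098, 104976, 23328]
r4 m[H→φ3] = [5184, 78732, 104976, 23328]
r4 m[H→φ5] = [36288, 118098, 279936, 69984]
r4 m[H→φ6] = [36288, 236196, 93312, 23328]
r4 m[P→φ1] = [1, 1, 1, 1]
r4 m[M→φ2] = [1, 1, 1, 1]
r4 m[N→φ4] = [1, 1, 1, 1]
r4 m[B→φ0] = [81, 72, 54, 72]
r4 m[B→φ2] = [93312, 69120, 51840, 52488]
r4 m[B→φ4] = [93312, 77760, 77760, 46656]
r4 m[A→φ3] = [1, 1, 1, 1]
r5 m[φ0→H] = [648, 729, 486, 324]
r5 m[φ0→B] = [10368, 8640, 8640, 5832]
r5 m[φ1→H] = [8, 6, 8, 6]
r5 m[φ1→P] = [590490, 839808, 236196, 314928]
r5 m[φ2→M] = [839808, 622080, 466560, 552960]
r5 m[φ2→B] = [9, 9, 9, 8]
r5 m[φ3→H] = [7, 9, 8, 6]
r5 m[φ3→A] = [708588, 839808, 839808, 209952]
r5 m[φ4→N] = [653184, 653184, 839808, 466560]
r5 m[φ4→B] = [9, 8, 6, 9]
r5 m[φ5→H] = [1, 6, 3, 2]
r5 m[φ6→H] = [1, 3, 9, 6]
r5 m[H→φ0] = [56, 972, 1728, 432]
r5 m[H→φ1] = [4536, 118098, 104976, 23328]
r5 m[H→φ3] = [5184, 78732, 104976, 23328]
r5 m[H→φ5] = [36288, 118098, 279936, 69984]
r5 m[H→φ6] = [36288, 236196, 93312, 23328]
r5 m[P→φ1] = [1, 1, 1, 1]
r5 m[M→φ2] = [1, 1, 1, 1]
r5 m[N→φ4] = [1, 1, 1, 1]
r5 m[B→φ0] = [81, 72, 54, 72]
r5 m[B→φ2] = [93312, 69120, 51840, 52488]
r5 m[B→φ4] = [93312, 77760, 77760, 46656]
r5 m[A→φ3] = [1, 1, 1, 1]
r6 m[φ0→H] = [648, 729, 486, 324]
r6 m[φ0→B] = [10368, 8640, 8640, 5832]
r6 m[φ1→H] = [8, 6, 8, 6]
r6 m[φ1→P] = [590490, 839808, 236196, 314928]
r6 m[φ2→M] = [839808, 622080, 466560, 552960]
r6 m[φ2→B] = [9, 9, 9, 8]
r6 m[φ3→H] = [7, 9, 8, 6]
r6 m[φ3→A] = [708588, 839808, 839808, 209952]
r6 m[φ4→N] = [653184, 653184, 839808, 466560]
r6 m[φ4→B] = [9, 8, 6, 9]
r6 m[φ5→H] = [1, 6, 3, 2]
r6 m[φ6→H] = [1, 3, 9, 6]
r6 m[H→φ0] = [56, 972, 1728, 432]
r6 m[H→φ1] = [4536, 118098, 104976, 23328]
r6 m[H→φ3] = [5184, 78732, 104976, 23328]
r6 m[H→φ5] = [36288, 118098, 279936, 69984]
r6 m[H→φ6] = [36288, 236196, 93312, 23328]
r6 m[P→φ1] = [1, 1, 1, 1]
r6 m[M→φ2] = [1, 1, 1, 1]
r6 m[N→φ4] = [1, 1, 1, 1]
r6 m[B→φ0] = [81, 72, 54, 72]
r6 m[B→φ2] = [93312, 69120, 51840, 52488]
r6 m[B→φ4] = [93312, 77760, 77760, 46656]
r6 m[A→φ3] = [1, 1, 1, 1]
fixed point reached at round 6
traceback from H: (H=2, P=1, M=0, N=2, B=0, A=1), score=839808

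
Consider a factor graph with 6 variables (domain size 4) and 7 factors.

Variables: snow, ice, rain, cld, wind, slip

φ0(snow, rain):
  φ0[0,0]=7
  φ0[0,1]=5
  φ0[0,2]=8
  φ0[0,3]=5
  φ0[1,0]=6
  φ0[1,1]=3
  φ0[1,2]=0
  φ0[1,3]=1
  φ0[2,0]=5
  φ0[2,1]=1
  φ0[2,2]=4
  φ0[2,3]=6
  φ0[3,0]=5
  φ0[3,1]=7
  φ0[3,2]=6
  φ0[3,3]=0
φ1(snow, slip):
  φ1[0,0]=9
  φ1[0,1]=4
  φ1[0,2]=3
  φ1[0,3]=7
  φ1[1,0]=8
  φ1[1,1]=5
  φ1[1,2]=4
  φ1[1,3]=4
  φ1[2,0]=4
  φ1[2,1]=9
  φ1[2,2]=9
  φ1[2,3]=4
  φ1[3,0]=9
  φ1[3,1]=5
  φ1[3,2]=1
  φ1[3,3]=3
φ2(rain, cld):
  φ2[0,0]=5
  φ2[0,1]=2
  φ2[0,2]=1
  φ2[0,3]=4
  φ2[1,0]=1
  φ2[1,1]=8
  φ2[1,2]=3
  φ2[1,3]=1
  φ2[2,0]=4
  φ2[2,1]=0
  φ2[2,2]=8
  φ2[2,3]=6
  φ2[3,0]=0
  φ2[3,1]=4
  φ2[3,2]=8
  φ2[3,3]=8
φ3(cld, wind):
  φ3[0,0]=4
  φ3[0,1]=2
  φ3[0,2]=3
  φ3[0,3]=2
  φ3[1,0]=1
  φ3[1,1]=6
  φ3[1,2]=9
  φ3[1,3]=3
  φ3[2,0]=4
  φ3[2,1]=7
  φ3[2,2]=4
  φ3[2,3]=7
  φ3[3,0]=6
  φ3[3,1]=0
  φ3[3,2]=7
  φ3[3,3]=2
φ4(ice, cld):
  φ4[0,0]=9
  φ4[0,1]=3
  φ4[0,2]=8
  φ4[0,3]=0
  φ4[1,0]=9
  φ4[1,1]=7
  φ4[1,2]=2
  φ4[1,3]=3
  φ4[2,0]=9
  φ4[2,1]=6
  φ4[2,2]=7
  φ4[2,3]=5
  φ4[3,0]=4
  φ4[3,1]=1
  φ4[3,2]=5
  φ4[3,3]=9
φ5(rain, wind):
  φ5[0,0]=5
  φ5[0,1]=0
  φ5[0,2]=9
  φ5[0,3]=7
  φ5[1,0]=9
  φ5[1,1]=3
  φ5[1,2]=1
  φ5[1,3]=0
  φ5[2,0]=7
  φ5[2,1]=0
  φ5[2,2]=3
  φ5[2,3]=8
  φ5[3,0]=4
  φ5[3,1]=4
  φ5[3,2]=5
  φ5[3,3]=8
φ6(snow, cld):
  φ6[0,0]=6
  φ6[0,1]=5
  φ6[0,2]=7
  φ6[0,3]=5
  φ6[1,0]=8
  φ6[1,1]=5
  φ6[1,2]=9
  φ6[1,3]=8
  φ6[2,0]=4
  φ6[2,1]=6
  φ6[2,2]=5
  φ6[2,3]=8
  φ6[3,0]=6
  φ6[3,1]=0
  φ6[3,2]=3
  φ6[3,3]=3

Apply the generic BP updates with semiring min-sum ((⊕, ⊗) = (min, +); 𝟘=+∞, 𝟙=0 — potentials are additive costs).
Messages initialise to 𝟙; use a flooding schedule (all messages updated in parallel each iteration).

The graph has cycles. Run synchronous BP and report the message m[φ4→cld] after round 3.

init: all messages = 𝟙 over 4 values
r1 m[φ0→snow] = [5, 0, 1, 0]
r1 m[φ0→rain] = [5, 1, 0, 0]
r1 m[φ1→snow] = [3, 4, 4, 1]
r1 m[φ1→slip] = [4, 4, 1, 3]
r1 m[φ2→rain] = [1, 1, 0, 0]
r1 m[φ2→cld] = [0, 0, 1, 1]
r1 m[φ3→cld] = [2, 1, 4, 0]
r1 m[φ3→wind] = [1, 0, 3, 2]
r1 m[φ4→ice] = [0, 2, 5, 1]
r1 m[φ4→cld] = [4, 1, 2, 0]
r1 m[φ5→rain] = [0, 0, 0, 4]
r1 m[φ5→wind] = [4, 0, 1, 0]
r1 m[φ6→snow] = [5, 5, 4, 0]
r1 m[φ6→cld] = [4, 0, 3, 3]
r1 m[snow→φ0] = [0, 0, 0, 0]
r1 m[snow→φ1] = [0, 0, 0, 0]
r1 m[snow→φ6] = [0, 0, 0, 0]
r1 m[ice→φ4] = [0, 0, 0, 0]
r1 m[rain→φ0] = [0, 0, 0, 0]
r1 m[rain→φ2] = [0, 0, 0, 0]
r1 m[rain→φ5] = [0, 0, 0, 0]
r1 m[cld→φ2] = [0, 0, 0, 0]
r1 m[cld→φ3] = [0, 0, 0, 0]
r1 m[cld→φ4] = [0, 0, 0, 0]
r1 m[cld→φ6] = [0, 0, 0, 0]
r1 m[wind→φ3] = [0, 0, 0, 0]
r1 m[wind→φ5] = [0, 0, 0, 0]
r1 m[slip→φ1] = [0, 0, 0, 0]
r2 m[φ0→snow] = [5, 0, 1, 0]
r2 m[φ0→rain] = [5, 1, 0, 0]
r2 m[φ1→snow] = [3, 4, 4, 1]
r2 m[φ1→slip] = [4, 4, 1, 3]
r2 m[φ2→rain] = [1, 1, 0, 0]
r2 m[φ2→cld] = [0, 0, 1, 1]
r2 m[φ3→cld] = [2, 1, 4, 0]
r2 m[φ3→wind] = [1, 0, 3, 2]
r2 m[φ4→ice] = [0, 2, 5, 1]
r2 m[φ4→cld] = [4, 1, 2, 0]
r2 m[φ5→rain] = [0, 0, 0, 4]
r2 m[φ5→wind] = [4, 0, 1, 0]
r2 m[φ6→snow] = [5, 5, 4, 0]
r2 m[φ6→cld] = [4, 0, 3, 3]
r2 m[snow→φ0] = [8, 9, 8, 1]
r2 m[snow→φ1] = [10, 5, 5, 0]
r2 m[snow→φ6] = [8, 4, 5, 1]
r2 m[ice→φ4] = [0, 0, 0, 0]
r2 m[rain→φ0] = [1, 1, 0, 4]
r2 m[rain→φ2] = [5, 1, 0, 4]
r2 m[rain→φ5] = [6, 2, 0, 0]
r2 m[cld→φ2] = [10, 2, 9, 3]
r2 m[cld→φ3] = [8, 1, 6, 4]
r2 m[cld→φ4] = [6, 1, 8, 4]
r2 m[cld→φ6] = [6, 2, 7, 1]
r2 m[wind→φ3] = [4, 0, 1, 0]
r2 m[wind→φ5] = [1, 0, 3, 2]
r2 m[slip→φ1] = [0, 0, 0, 0]
r3 m[φ0→snow] = [6, 0, 2, 4]
r3 m[φ0→rain] = [6, 8, 7, 1]
r3 m[φ1→snow] = [3, 4, 4, 1]
r3 m[φ1→slip] = [9, 5, 1, 3]
r3 m[φ2→rain] = [4, 4, 2, 6]
r3 m[φ2→cld] = [2, 0, 4, 2]
r3 m[φ3→cld] = [2, 3, 5, 0]
r3 m[φ3→wind] = [2, 4, 10, 4]
r3 m[φ4→ice] = [4, 7, 7, 2]
r3 m[φ4→cld] = [4, 1, 2, 0]
r3 m[φ5→rain] = [0, 2, 0, 4]
r3 m[φ5→wind] = [4, 0, 3, 2]
r3 m[φ6→snow] = [6, 7, 8, 2]
r3 m[φ6→cld] = [7, 1, 4, 4]
r3 m[snow→φ0] = [8, 9, 8, 1]
r3 m[snow→φ1] = [10, 5, 5, 0]
r3 m[snow→φ6] = [8, 4, 5, 1]
r3 m[ice→φ4] = [0, 0, 0, 0]
r3 m[rain→φ0] = [1, 1, 0, 4]
r3 m[rain→φ2] = [5, 1, 0, 4]
r3 m[rain→φ5] = [6, 2, 0, 0]
r3 m[cld→φ2] = [10, 2, 9, 3]
r3 m[cld→φ3] = [8, 1, 6, 4]
r3 m[cld→φ4] = [6, 1, 8, 4]
r3 m[cld→φ6] = [6, 2, 7, 1]
r3 m[wind→φ3] = [4, 0, 1, 0]
r3 m[wind→φ5] = [1, 0, 3, 2]
r3 m[slip→φ1] = [0, 0, 0, 0]

message @ round 3 = [4, 1, 2, 0]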